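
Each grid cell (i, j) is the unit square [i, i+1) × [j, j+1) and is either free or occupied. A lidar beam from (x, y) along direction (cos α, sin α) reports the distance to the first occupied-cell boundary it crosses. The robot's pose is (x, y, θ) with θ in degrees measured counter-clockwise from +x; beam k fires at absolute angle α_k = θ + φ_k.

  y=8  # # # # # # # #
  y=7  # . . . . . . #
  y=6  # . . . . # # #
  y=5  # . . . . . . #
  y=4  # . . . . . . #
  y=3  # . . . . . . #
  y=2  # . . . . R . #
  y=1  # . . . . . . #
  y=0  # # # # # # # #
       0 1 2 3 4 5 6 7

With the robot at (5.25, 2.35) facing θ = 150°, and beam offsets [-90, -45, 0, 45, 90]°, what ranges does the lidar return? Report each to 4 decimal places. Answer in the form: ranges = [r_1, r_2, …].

ranges = [3.5000, 5.8493, 4.9075, 4.3999, 1.5588]

beam 1: φ=-90°, α=60°
  direction (0.5000, 0.8660); cell (5,2); t to first gridline: x 1.5000, y 0.7506 (then +2.0000 / +1.1547)
    (5,3) via y @ 0.7506
    (6,3) via x @ 1.5000
    (6,4) via y @ 1.9053
    (6,5) via y @ 3.0600
    (7,5) via x @ 3.5000  # hit
  → r_1 = 3.5000
beam 2: φ=-45°, α=105°
  direction (-0.2588, 0.9659); cell (5,2); t to first gridline: x 0.9659, y 0.6729 (then +3.8637 / +1.0353)
    (5,3) via y @ 0.6729
    (4,3) via x @ 0.9659
    (4,4) via y @ 1.7082
    (4,5) via y @ 2.7435
    (4,6) via y @ 3.7788
    (4,7) via y @ 4.8140
    (3,7) via x @ 4.8296
    (3,8) via y @ 5.8493  # hit
  → r_2 = 5.8493
beam 3: φ=0°, α=150°
  direction (-0.8660, 0.5000); cell (5,2); t to first gridline: x 0.2887, y 1.3000 (then +1.1547 / +2.0000)
    (4,2) via x @ 0.2887
    (4,3) via y @ 1.3000
    (3,3) via x @ 1.4434
    (2,3) via x @ 2.5981
    (2,4) via y @ 3.3000
    (1,4) via x @ 3.7528
    (0,4) via x @ 4.9075  # hit
  → r_3 = 4.9075
beam 4: φ=45°, α=195°
  direction (-0.9659, -0.2588); cell (5,2); t to first gridline: x 0.2588, y 1.3523 (then +1.0353 / +3.8637)
    (4,2) via x @ 0.2588
    (3,2) via x @ 1.2941
    (3,1) via y @ 1.3523
    (2,1) via x @ 2.3294
    (1,1) via x @ 3.3646
    (0,1) via x @ 4.3999  # hit
  → r_4 = 4.3999
beam 5: φ=90°, α=240°
  direction (-0.5000, -0.8660); cell (5,2); t to first gridline: x 0.5000, y 0.4041 (then +2.0000 / +1.1547)
    (5,1) via y @ 0.4041
    (4,1) via x @ 0.5000
    (4,0) via y @ 1.5588  # hit
  → r_5 = 1.5588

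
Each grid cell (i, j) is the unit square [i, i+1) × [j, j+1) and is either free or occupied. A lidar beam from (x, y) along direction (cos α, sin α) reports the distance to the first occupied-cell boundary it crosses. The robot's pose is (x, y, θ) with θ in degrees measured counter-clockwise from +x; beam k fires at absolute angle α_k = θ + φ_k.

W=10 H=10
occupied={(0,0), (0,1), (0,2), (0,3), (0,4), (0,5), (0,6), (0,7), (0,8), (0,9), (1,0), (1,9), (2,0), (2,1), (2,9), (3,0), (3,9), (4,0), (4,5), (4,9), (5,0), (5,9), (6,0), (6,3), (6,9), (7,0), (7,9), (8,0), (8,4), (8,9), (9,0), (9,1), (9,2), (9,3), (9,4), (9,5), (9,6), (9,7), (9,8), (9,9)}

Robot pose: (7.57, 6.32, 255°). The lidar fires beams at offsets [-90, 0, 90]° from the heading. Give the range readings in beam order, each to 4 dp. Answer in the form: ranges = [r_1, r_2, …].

ranges = [6.8018, 2.4018, 1.4804]

beam 1: φ=-90°, α=165°
  direction (-0.9659, 0.2588); cell (7,6); t to first gridline: x 0.5901, y 2.6273 (then +1.0353 / +3.8637)
    (6,6) via x @ 0.5901
    (5,6) via x @ 1.6254
    (5,7) via y @ 2.6273
    (4,7) via x @ 2.6607
    (3,7) via x @ 3.6959
    (2,7) via x @ 4.7312
    (1,7) via x @ 5.7665
    (1,8) via y @ 6.4910
    (0,8) via x @ 6.8018  # hit
  → r_1 = 6.8018
beam 2: φ=0°, α=255°
  direction (-0.2588, -0.9659); cell (7,6); t to first gridline: x 2.2023, y 0.3313 (then +3.8637 / +1.0353)
    (7,5) via y @ 0.3313
    (7,4) via y @ 1.3666
    (6,4) via x @ 2.2023
    (6,3) via y @ 2.4018  # hit
  → r_2 = 2.4018
beam 3: φ=90°, α=345°
  direction (0.9659, -0.2588); cell (7,6); t to first gridline: x 0.4452, y 1.2364 (then +1.0353 / +3.8637)
    (8,6) via x @ 0.4452
    (8,5) via y @ 1.2364
    (9,5) via x @ 1.4804  # hit
  → r_3 = 1.4804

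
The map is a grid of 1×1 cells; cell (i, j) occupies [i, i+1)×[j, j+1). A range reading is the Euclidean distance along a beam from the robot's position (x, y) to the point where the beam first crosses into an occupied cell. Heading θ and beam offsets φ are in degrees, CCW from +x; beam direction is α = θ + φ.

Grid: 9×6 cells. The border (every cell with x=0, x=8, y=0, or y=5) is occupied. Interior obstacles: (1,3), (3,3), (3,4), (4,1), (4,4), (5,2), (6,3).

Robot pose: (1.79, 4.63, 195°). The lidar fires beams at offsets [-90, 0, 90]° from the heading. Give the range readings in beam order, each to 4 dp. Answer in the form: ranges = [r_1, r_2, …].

ranges = [0.3831, 0.8179, 0.6522]

beam 1: φ=-90°, α=105°
  direction (-0.2588, 0.9659); cell (1,4); t to first gridline: x 3.0523, y 0.3831 (then +3.8637 / +1.0353)
    (1,5) via y @ 0.3831  # hit
  → r_1 = 0.3831
beam 2: φ=0°, α=195°
  direction (-0.9659, -0.2588); cell (1,4); t to first gridline: x 0.8179, y 2.4341 (then +1.0353 / +3.8637)
    (0,4) via x @ 0.8179  # hit
  → r_2 = 0.8179
beam 3: φ=90°, α=285°
  direction (0.2588, -0.9659); cell (1,4); t to first gridline: x 0.8114, y 0.6522 (then +3.8637 / +1.0353)
    (1,3) via y @ 0.6522  # hit
  → r_3 = 0.6522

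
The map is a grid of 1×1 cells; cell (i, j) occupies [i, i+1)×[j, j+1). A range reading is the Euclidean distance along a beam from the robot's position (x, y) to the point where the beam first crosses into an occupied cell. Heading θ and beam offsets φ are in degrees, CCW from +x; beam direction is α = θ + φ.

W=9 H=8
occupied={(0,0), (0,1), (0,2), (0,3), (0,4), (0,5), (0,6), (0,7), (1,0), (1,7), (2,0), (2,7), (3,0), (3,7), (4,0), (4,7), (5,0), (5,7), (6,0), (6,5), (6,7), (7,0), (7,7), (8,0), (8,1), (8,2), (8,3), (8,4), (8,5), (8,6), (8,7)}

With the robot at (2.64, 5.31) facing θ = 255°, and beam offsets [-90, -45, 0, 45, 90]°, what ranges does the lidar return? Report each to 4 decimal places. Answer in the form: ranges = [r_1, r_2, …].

beam 1: φ=-90°, α=165°
  d=(-0.9659,0.2588)  start (2,5)  tX=0.6626 tY=2.6660  stride 1/|dx|=1.0353 1/|dy|=3.8637
    cross x-line → (1,5), t=0.6626
    cross x-line → (0,5), t=1.6979 (wall)
  → r_1 = 1.6979
beam 2: φ=-45°, α=210°
  d=(-0.8660,-0.5000)  start (2,5)  tX=0.7390 tY=0.6200  stride 1/|dx|=1.1547 1/|dy|=2.0000
    cross y-line → (2,4), t=0.6200
    cross x-line → (1,4), t=0.7390
    cross x-line → (0,4), t=1.8937 (wall)
  → r_2 = 1.8937
beam 3: φ=0°, α=255°
  d=(-0.2588,-0.9659)  start (2,5)  tX=2.4728 tY=0.3209  stride 1/|dx|=3.8637 1/|dy|=1.0353
    cross y-line → (2,4), t=0.3209
    cross y-line → (2,3), t=1.3562
    cross y-line → (2,2), t=2.3915
    cross x-line → (1,2), t=2.4728
    cross y-line → (1,1), t=3.4268
    cross y-line → (1,0), t=4.4620 (wall)
  → r_3 = 4.4620
beam 4: φ=45°, α=300°
  d=(0.5000,-0.8660)  start (2,5)  tX=0.7200 tY=0.3580  stride 1/|dx|=2.0000 1/|dy|=1.1547
    cross y-line → (2,4), t=0.3580
    cross x-line → (3,4), t=0.7200
    cross y-line → (3,3), t=1.5127
    cross y-line → (3,2), t=2.6674
    cross x-line → (4,2), t=2.7200
    cross y-line → (4,1), t=3.8221
    cross x-line → (5,1), t=4.7200
    cross y-line → (5,0), t=4.9768 (wall)
  → r_4 = 4.9768
beam 5: φ=90°, α=345°
  d=(0.9659,-0.2588)  start (2,5)  tX=0.3727 tY=1.1977  stride 1/|dx|=1.0353 1/|dy|=3.8637
    cross x-line → (3,5), t=0.3727
    cross y-line → (3,4), t=1.1977
    cross x-line → (4,4), t=1.4080
    cross x-line → (5,4), t=2.4433
    cross x-line → (6,4), t=3.4785
    cross x-line → (7,4), t=4.5138
    cross y-line → (7,3), t=5.0615
    cross x-line → (8,3), t=5.5491 (wall)
  → r_5 = 5.5491

ranges = [1.6979, 1.8937, 4.4620, 4.9768, 5.5491]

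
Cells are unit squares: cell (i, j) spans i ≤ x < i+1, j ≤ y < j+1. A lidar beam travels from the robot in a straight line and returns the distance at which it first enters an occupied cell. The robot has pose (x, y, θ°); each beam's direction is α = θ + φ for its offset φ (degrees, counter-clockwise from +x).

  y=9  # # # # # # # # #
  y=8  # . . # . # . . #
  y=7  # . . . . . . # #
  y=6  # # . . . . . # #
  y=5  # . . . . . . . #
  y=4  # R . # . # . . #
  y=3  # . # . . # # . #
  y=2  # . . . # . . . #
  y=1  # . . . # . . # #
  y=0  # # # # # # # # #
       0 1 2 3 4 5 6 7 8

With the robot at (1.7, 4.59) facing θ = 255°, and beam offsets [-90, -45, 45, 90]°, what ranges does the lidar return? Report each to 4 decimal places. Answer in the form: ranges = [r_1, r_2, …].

beam 1: φ=-90°, α=165°
  cosα=-0.9659 sinα=0.2588 | (1,4) | tMaxX 0.7247 tMaxY 1.5841 | tΔX 1.0353 tΔY 3.8637
    t=0.7247 [x] (0,4) — stop
  → r_1 = 0.7247
beam 2: φ=-45°, α=210°
  cosα=-0.8660 sinα=-0.5000 | (1,4) | tMaxX 0.8083 tMaxY 1.1800 | tΔX 1.1547 tΔY 2.0000
    t=0.8083 [x] (0,4) — stop
  → r_2 = 0.8083
beam 3: φ=45°, α=300°
  cosα=0.5000 sinα=-0.8660 | (1,4) | tMaxX 0.6000 tMaxY 0.6813 | tΔX 2.0000 tΔY 1.1547
    t=0.6000 [x] (2,4)
    t=0.6813 [y] (2,3) — stop
  → r_3 = 0.6813
beam 4: φ=90°, α=345°
  cosα=0.9659 sinα=-0.2588 | (1,4) | tMaxX 0.3106 tMaxY 2.2796 | tΔX 1.0353 tΔY 3.8637
    t=0.3106 [x] (2,4)
    t=1.3459 [x] (3,4) — stop
  → r_4 = 1.3459

ranges = [0.7247, 0.8083, 0.6813, 1.3459]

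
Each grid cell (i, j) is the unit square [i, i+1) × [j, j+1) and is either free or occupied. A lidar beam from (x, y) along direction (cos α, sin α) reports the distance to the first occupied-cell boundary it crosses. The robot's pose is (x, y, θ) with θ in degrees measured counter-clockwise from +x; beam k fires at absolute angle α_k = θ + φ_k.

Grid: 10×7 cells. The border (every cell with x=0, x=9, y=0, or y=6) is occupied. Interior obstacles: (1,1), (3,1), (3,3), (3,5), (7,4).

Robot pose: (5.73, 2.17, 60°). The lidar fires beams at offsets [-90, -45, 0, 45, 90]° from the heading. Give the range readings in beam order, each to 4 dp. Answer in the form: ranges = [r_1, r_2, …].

beam 1: φ=-90°, α=330°
  dir = (cos 330°, sin 330°) = (0.8660, -0.5000); from cell (5,2)
  next x-line at t=0.3118, next y-line at t=0.3400; Δt_x=1.1547, Δt_y=2.0000
    x: enter (6,2) at t=0.3118
    y: enter (6,1) at t=0.3400
    x: enter (7,1) at t=1.4665
    y: enter (7,0) at t=2.3400 ← occupied
  → r_1 = 2.3400
beam 2: φ=-45°, α=15°
  dir = (cos 15°, sin 15°) = (0.9659, 0.2588); from cell (5,2)
  next x-line at t=0.2795, next y-line at t=3.2069; Δt_x=1.0353, Δt_y=3.8637
    x: enter (6,2) at t=0.2795
    x: enter (7,2) at t=1.3148
    x: enter (8,2) at t=2.3501
    y: enter (8,3) at t=3.2069
    x: enter (9,3) at t=3.3854 ← occupied
  → r_2 = 3.3854
beam 3: φ=0°, α=60°
  dir = (cos 60°, sin 60°) = (0.5000, 0.8660); from cell (5,2)
  next x-line at t=0.5400, next y-line at t=0.9584; Δt_x=2.0000, Δt_y=1.1547
    x: enter (6,2) at t=0.5400
    y: enter (6,3) at t=0.9584
    y: enter (6,4) at t=2.1131
    x: enter (7,4) at t=2.5400 ← occupied
  → r_3 = 2.5400
beam 4: φ=45°, α=105°
  dir = (cos 105°, sin 105°) = (-0.2588, 0.9659); from cell (5,2)
  next x-line at t=2.8205, next y-line at t=0.8593; Δt_x=3.8637, Δt_y=1.0353
    y: enter (5,3) at t=0.8593
    y: enter (5,4) at t=1.8946
    x: enter (4,4) at t=2.8205
    y: enter (4,5) at t=2.9298
    y: enter (4,6) at t=3.9651 ← occupied
  → r_4 = 3.9651
beam 5: φ=90°, α=150°
  dir = (cos 150°, sin 150°) = (-0.8660, 0.5000); from cell (5,2)
  next x-line at t=0.8429, next y-line at t=1.6600; Δt_x=1.1547, Δt_y=2.0000
    x: enter (4,2) at t=0.8429
    y: enter (4,3) at t=1.6600
    x: enter (3,3) at t=1.9976 ← occupied
  → r_5 = 1.9976

ranges = [2.3400, 3.3854, 2.5400, 3.9651, 1.9976]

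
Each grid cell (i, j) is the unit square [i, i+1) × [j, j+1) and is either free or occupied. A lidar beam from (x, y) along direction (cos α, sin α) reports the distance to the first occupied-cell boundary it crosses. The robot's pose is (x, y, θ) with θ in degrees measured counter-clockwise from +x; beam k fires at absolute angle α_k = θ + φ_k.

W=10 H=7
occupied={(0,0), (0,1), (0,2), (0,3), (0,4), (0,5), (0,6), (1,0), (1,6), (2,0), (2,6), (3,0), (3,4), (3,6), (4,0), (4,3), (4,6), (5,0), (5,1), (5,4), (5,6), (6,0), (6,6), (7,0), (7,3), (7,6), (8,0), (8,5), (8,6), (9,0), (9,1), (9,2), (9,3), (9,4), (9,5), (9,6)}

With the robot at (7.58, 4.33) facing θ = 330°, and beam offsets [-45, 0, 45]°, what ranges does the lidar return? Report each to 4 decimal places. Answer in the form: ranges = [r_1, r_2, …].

ranges = [0.3416, 1.6397, 1.4701]

beam 1: φ=-45°, α=285°
  d=(0.2588,-0.9659)  start (7,4)  tX=1.6228 tY=0.3416  stride 1/|dx|=3.8637 1/|dy|=1.0353
    cross y-line → (7,3), t=0.3416 (wall)
  → r_1 = 0.3416
beam 2: φ=0°, α=330°
  d=(0.8660,-0.5000)  start (7,4)  tX=0.4850 tY=0.6600  stride 1/|dx|=1.1547 1/|dy|=2.0000
    cross x-line → (8,4), t=0.4850
    cross y-line → (8,3), t=0.6600
    cross x-line → (9,3), t=1.6397 (wall)
  → r_2 = 1.6397
beam 3: φ=45°, α=15°
  d=(0.9659,0.2588)  start (7,4)  tX=0.4348 tY=2.5887  stride 1/|dx|=1.0353 1/|dy|=3.8637
    cross x-line → (8,4), t=0.4348
    cross x-line → (9,4), t=1.4701 (wall)
  → r_3 = 1.4701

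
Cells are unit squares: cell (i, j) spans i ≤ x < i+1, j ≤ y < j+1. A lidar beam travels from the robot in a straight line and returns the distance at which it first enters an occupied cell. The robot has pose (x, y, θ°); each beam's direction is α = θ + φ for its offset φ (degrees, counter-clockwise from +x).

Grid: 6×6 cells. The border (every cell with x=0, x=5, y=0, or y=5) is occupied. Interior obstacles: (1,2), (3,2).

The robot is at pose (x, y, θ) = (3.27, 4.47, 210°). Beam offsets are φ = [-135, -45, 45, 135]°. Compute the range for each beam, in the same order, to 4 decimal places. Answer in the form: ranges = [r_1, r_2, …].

beam 1: φ=-135°, α=75°
  dir = (cos 75°, sin 75°) = (0.2588, 0.9659); from cell (3,4)
  next x-line at t=2.8205, next y-line at t=0.5487; Δt_x=3.8637, Δt_y=1.0353
    y: enter (3,5) at t=0.5487 ← occupied
  → r_1 = 0.5487
beam 2: φ=-45°, α=165°
  dir = (cos 165°, sin 165°) = (-0.9659, 0.2588); from cell (3,4)
  next x-line at t=0.2795, next y-line at t=2.0478; Δt_x=1.0353, Δt_y=3.8637
    x: enter (2,4) at t=0.2795
    x: enter (1,4) at t=1.3148
    y: enter (1,5) at t=2.0478 ← occupied
  → r_2 = 2.0478
beam 3: φ=45°, α=255°
  dir = (cos 255°, sin 255°) = (-0.2588, -0.9659); from cell (3,4)
  next x-line at t=1.0432, next y-line at t=0.4866; Δt_x=3.8637, Δt_y=1.0353
    y: enter (3,3) at t=0.4866
    x: enter (2,3) at t=1.0432
    y: enter (2,2) at t=1.5219
    y: enter (2,1) at t=2.5571
    y: enter (2,0) at t=3.5924 ← occupied
  → r_3 = 3.5924
beam 4: φ=135°, α=345°
  dir = (cos 345°, sin 345°) = (0.9659, -0.2588); from cell (3,4)
  next x-line at t=0.7558, next y-line at t=1.8159; Δt_x=1.0353, Δt_y=3.8637
    x: enter (4,4) at t=0.7558
    x: enter (5,4) at t=1.7910 ← occupied
  → r_4 = 1.7910

ranges = [0.5487, 2.0478, 3.5924, 1.7910]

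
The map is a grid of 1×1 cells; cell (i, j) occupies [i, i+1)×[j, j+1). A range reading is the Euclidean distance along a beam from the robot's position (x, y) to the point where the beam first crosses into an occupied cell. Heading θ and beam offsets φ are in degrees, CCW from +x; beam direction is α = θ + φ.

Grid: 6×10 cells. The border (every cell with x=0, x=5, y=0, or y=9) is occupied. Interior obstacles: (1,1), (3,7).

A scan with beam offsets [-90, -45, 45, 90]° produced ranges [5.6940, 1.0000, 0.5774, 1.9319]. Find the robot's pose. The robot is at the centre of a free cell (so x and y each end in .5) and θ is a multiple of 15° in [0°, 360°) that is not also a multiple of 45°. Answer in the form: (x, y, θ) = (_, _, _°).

(x, y, θ) = (4.5, 6.5, 345°)

Enumerate (i+0.5, j+0.5, θ) over the 30 free cells and 16 admissible headings. For each, cast all 4 beams and compare to the given ranges.
  (4.5, 5.5, 30°): beam 1 = 1.0000 ≠ 5.6940 ✗
  (1.5, 6.5, 15°): beam 2 = 4.0415 ≠ 1.0000 ✗
  (4.5, 6.5, 30°): beam 1 = 1.0000 ≠ 5.6940 ✗
  (3.5, 3.5, 195°): beam 2 = 2.8868 ≠ 1.0000 ✗
  (2.5, 5.5, 300°): beam 1 = 1.7321 ≠ 5.6940 ✗
  …
  (4.5, 6.5, 345°): r_1=5.6940, r_2=1.0000, r_3=0.5774, r_4=1.9319 — all match ✓
Unique over the lattice → pose = (4.5, 6.5, 345°).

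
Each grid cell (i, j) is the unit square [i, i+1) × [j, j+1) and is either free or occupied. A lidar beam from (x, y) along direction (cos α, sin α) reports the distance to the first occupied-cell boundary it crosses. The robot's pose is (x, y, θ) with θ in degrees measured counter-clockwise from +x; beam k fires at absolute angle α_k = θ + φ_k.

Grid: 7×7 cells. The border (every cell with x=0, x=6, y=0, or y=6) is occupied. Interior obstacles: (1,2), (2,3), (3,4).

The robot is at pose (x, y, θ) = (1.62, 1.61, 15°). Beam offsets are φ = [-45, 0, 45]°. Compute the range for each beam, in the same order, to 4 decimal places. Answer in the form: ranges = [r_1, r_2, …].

beam 1: φ=-45°, α=330°
  dir = (cos 330°, sin 330°) = (0.8660, -0.5000); from cell (1,1)
  next x-line at t=0.4388, next y-line at t=1.2200; Δt_x=1.1547, Δt_y=2.0000
    x: enter (2,1) at t=0.4388
    y: enter (2,0) at t=1.2200 ← occupied
  → r_1 = 1.2200
beam 2: φ=0°, α=15°
  dir = (cos 15°, sin 15°) = (0.9659, 0.2588); from cell (1,1)
  next x-line at t=0.3934, next y-line at t=1.5068; Δt_x=1.0353, Δt_y=3.8637
    x: enter (2,1) at t=0.3934
    x: enter (3,1) at t=1.4287
    y: enter (3,2) at t=1.5068
    x: enter (4,2) at t=2.4640
    x: enter (5,2) at t=3.4992
    x: enter (6,2) at t=4.5345 ← occupied
  → r_2 = 4.5345
beam 3: φ=45°, α=60°
  dir = (cos 60°, sin 60°) = (0.5000, 0.8660); from cell (1,1)
  next x-line at t=0.7600, next y-line at t=0.4503; Δt_x=2.0000, Δt_y=1.1547
    y: enter (1,2) at t=0.4503 ← occupied
  → r_3 = 0.4503

ranges = [1.2200, 4.5345, 0.4503]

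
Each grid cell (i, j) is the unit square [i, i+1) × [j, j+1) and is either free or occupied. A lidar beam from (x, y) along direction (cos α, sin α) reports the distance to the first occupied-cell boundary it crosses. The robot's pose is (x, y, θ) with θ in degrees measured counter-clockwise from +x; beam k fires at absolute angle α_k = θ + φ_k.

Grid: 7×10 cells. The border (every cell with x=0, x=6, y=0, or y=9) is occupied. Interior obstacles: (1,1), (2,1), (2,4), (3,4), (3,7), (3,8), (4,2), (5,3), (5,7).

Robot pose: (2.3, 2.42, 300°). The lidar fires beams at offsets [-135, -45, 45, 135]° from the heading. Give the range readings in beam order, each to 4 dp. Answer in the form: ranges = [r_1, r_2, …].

beam 1: φ=-135°, α=165°
  cosα=-0.9659 sinα=0.2588 | (2,2) | tMaxX 0.3106 tMaxY 2.2409 | tΔX 1.0353 tΔY 3.8637
    t=0.3106 [x] (1,2)
    t=1.3459 [x] (0,2) — stop
  → r_1 = 1.3459
beam 2: φ=-45°, α=255°
  cosα=-0.2588 sinα=-0.9659 | (2,2) | tMaxX 1.1591 tMaxY 0.4348 | tΔX 3.8637 tΔY 1.0353
    t=0.4348 [y] (2,1) — stop
  → r_2 = 0.4348
beam 3: φ=45°, α=345°
  cosα=0.9659 sinα=-0.2588 | (2,2) | tMaxX 0.7247 tMaxY 1.6228 | tΔX 1.0353 tΔY 3.8637
    t=0.7247 [x] (3,2)
    t=1.6228 [y] (3,1)
    t=1.7600 [x] (4,1)
    t=2.7952 [x] (5,1)
    t=3.8305 [x] (6,1) — stop
  → r_3 = 3.8305
beam 4: φ=135°, α=75°
  cosα=0.2588 sinα=0.9659 | (2,2) | tMaxX 2.7046 tMaxY 0.6005 | tΔX 3.8637 tΔY 1.0353
    t=0.6005 [y] (2,3)
    t=1.6357 [y] (2,4) — stop
  → r_4 = 1.6357

ranges = [1.3459, 0.4348, 3.8305, 1.6357]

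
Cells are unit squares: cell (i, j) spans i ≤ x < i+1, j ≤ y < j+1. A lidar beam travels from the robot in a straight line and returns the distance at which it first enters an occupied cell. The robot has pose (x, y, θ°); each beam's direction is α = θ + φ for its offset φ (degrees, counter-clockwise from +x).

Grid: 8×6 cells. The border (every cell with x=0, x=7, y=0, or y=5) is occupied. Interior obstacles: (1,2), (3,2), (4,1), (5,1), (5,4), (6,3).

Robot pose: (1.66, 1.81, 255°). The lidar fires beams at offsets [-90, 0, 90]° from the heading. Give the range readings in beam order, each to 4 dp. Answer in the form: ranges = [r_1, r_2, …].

ranges = [0.6833, 0.8386, 2.4225]

beam 1: φ=-90°, α=165°
  dir = (cos 165°, sin 165°) = (-0.9659, 0.2588); from cell (1,1)
  next x-line at t=0.6833, next y-line at t=0.7341; Δt_x=1.0353, Δt_y=3.8637
    x: enter (0,1) at t=0.6833 ← occupied
  → r_1 = 0.6833
beam 2: φ=0°, α=255°
  dir = (cos 255°, sin 255°) = (-0.2588, -0.9659); from cell (1,1)
  next x-line at t=2.5500, next y-line at t=0.8386; Δt_x=3.8637, Δt_y=1.0353
    y: enter (1,0) at t=0.8386 ← occupied
  → r_2 = 0.8386
beam 3: φ=90°, α=345°
  dir = (cos 345°, sin 345°) = (0.9659, -0.2588); from cell (1,1)
  next x-line at t=0.3520, next y-line at t=3.1296; Δt_x=1.0353, Δt_y=3.8637
    x: enter (2,1) at t=0.3520
    x: enter (3,1) at t=1.3873
    x: enter (4,1) at t=2.4225 ← occupied
  → r_3 = 2.4225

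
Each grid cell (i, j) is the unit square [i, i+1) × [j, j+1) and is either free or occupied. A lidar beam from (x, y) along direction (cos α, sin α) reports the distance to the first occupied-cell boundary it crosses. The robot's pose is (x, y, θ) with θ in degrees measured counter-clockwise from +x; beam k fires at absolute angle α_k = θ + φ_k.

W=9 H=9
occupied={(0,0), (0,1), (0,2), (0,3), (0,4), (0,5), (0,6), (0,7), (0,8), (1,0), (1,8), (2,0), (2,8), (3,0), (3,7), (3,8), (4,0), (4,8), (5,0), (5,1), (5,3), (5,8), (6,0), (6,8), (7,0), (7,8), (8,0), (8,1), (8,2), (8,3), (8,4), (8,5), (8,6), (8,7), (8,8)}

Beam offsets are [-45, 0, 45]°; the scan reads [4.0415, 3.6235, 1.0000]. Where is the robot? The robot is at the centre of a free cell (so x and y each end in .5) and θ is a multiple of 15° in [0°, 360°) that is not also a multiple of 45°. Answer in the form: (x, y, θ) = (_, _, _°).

(x, y, θ) = (4.5, 4.5, 255°)

Enumerate (i+0.5, j+0.5, θ) over the 46 free cells and 16 admissible headings. For each, cast all 3 beams and compare to the given ranges.
  (6.5, 2.5, 255°): beam 1 = 1.0000 ≠ 4.0415 ✗
  (4.5, 6.5, 330°): beam 1 = 2.5882 ≠ 4.0415 ✗
  (4.5, 2.5, 285°): beam 1 = 1.7321 ≠ 4.0415 ✗
  (5.5, 7.5, 210°): beam 1 = 1.5529 ≠ 4.0415 ✗
  (6.5, 5.5, 240°): beam 1 = 5.6940 ≠ 4.0415 ✗
  …
  (4.5, 4.5, 255°): r_1=4.0415, r_2=3.6235, r_3=1.0000 — all match ✓
Unique over the lattice → pose = (4.5, 4.5, 255°).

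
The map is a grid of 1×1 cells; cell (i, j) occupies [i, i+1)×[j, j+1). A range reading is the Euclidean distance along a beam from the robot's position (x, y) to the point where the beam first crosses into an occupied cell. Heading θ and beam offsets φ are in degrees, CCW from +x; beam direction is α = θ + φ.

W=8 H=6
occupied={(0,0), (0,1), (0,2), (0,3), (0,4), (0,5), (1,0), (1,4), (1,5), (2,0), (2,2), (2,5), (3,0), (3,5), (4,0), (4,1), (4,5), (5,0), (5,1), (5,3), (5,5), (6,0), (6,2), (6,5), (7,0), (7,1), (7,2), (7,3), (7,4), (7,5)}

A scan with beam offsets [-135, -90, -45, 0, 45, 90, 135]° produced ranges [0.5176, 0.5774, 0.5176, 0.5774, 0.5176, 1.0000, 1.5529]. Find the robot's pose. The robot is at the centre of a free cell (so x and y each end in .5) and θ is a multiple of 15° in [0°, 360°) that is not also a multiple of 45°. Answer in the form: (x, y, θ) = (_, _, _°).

Enumerate (i+0.5, j+0.5, θ) over the 18 free cells and 16 admissible headings. For each, cast all 7 beams and compare to the given ranges.
  (5.5, 2.5, 75°): beam 1 = 0.5774 ≠ 0.5176 ✗
  (3.5, 1.5, 195°): beam 1 = 4.0415 ≠ 0.5176 ✗
  (2.5, 3.5, 105°): beam 1 = 3.0000 ≠ 0.5176 ✗
  (1.5, 3.5, 30°): beam 1 = 1.9319 ≠ 0.5176 ✗
  …
  (6.5, 3.5, 330°): r_1=0.5176, r_2=0.5774, r_3=0.5176, r_4=0.5774, r_5=0.5176, r_6=1.0000, r_7=1.5529 — all match ✓
No second candidate reproduces the full scan.

(x, y, θ) = (6.5, 3.5, 330°)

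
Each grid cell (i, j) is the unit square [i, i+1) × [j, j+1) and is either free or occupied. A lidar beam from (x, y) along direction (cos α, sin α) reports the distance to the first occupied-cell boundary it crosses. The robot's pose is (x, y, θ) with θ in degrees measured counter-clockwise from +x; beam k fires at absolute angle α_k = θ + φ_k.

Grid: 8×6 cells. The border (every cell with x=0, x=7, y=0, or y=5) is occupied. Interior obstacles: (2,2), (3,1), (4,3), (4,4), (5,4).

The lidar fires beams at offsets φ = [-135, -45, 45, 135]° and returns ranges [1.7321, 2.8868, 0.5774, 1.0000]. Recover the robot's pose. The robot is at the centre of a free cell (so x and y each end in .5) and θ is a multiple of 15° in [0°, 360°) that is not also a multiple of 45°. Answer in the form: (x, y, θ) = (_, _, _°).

Enumerate (i+0.5, j+0.5, θ) over the 19 free cells and 16 admissible headings. For each, cast all 4 beams and compare to the given ranges.
  (1.5, 1.5, 105°): beam 1 = 1.0000 ≠ 1.7321 ✗
  (6.5, 2.5, 240°): beam 1 = 1.9319 ≠ 1.7321 ✗
  (4.5, 1.5, 165°): beam 1 = 2.8868 ≠ 1.7321 ✗
  (6.5, 4.5, 30°): beam 1 = 3.6235 ≠ 1.7321 ✗
  (4.5, 1.5, 60°): beam 1 = 0.5176 ≠ 1.7321 ✗
  …
  (4.5, 2.5, 75°): r_1=1.7321, r_2=2.8868, r_3=0.5774, r_4=1.0000 — all match ✓
No second candidate reproduces the full scan.

(x, y, θ) = (4.5, 2.5, 75°)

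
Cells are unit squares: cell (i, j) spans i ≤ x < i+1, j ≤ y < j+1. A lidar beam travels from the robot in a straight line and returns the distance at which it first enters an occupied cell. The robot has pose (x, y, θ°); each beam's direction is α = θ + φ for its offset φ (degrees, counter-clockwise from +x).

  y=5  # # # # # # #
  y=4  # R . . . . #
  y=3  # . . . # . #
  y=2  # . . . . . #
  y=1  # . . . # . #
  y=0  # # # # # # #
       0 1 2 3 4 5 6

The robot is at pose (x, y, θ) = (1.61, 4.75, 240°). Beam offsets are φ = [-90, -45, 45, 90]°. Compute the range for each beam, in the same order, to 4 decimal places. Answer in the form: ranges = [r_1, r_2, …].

beam 1: φ=-90°, α=150°
  direction (-0.8660, 0.5000); cell (1,4); t to first gridline: x 0.7044, y 0.5000 (then +1.1547 / +2.0000)
    (1,5) via y @ 0.5000  # hit
  → r_1 = 0.5000
beam 2: φ=-45°, α=195°
  direction (-0.9659, -0.2588); cell (1,4); t to first gridline: x 0.6315, y 2.8978 (then +1.0353 / +3.8637)
    (0,4) via x @ 0.6315  # hit
  → r_2 = 0.6315
beam 3: φ=45°, α=285°
  direction (0.2588, -0.9659); cell (1,4); t to first gridline: x 1.5068, y 0.7765 (then +3.8637 / +1.0353)
    (1,3) via y @ 0.7765
    (2,3) via x @ 1.5068
    (2,2) via y @ 1.8117
    (2,1) via y @ 2.8470
    (2,0) via y @ 3.8823  # hit
  → r_3 = 3.8823
beam 4: φ=90°, α=330°
  direction (0.8660, -0.5000); cell (1,4); t to first gridline: x 0.4503, y 1.5000 (then +1.1547 / +2.0000)
    (2,4) via x @ 0.4503
    (2,3) via y @ 1.5000
    (3,3) via x @ 1.6050
    (4,3) via x @ 2.7597  # hit
  → r_4 = 2.7597

ranges = [0.5000, 0.6315, 3.8823, 2.7597]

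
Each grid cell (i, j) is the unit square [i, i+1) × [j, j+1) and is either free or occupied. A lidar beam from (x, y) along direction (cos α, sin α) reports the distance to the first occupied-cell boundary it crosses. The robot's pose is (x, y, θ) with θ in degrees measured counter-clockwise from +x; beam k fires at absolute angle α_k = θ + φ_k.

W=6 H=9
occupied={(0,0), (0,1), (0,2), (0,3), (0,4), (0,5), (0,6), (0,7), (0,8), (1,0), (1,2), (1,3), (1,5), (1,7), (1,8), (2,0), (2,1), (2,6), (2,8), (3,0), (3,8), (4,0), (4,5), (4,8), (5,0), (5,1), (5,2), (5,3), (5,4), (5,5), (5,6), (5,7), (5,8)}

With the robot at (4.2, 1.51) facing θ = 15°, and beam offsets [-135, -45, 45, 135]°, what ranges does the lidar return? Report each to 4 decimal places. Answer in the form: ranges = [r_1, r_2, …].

beam 1: φ=-135°, α=240°
  d=(-0.5000,-0.8660)  start (4,1)  tX=0.4000 tY=0.5889  stride 1/|dx|=2.0000 1/|dy|=1.1547
    cross x-line → (3,1), t=0.4000
    cross y-line → (3,0), t=0.5889 (wall)
  → r_1 = 0.5889
beam 2: φ=-45°, α=330°
  d=(0.8660,-0.5000)  start (4,1)  tX=0.9238 tY=1.0200  stride 1/|dx|=1.1547 1/|dy|=2.0000
    cross x-line → (5,1), t=0.9238 (wall)
  → r_2 = 0.9238
beam 3: φ=45°, α=60°
  d=(0.5000,0.8660)  start (4,1)  tX=1.6000 tY=0.5658  stride 1/|dx|=2.0000 1/|dy|=1.1547
    cross y-line → (4,2), t=0.5658
    cross x-line → (5,2), t=1.6000 (wall)
  → r_3 = 1.6000
beam 4: φ=135°, α=150°
  d=(-0.8660,0.5000)  start (4,1)  tX=0.2309 tY=0.9800  stride 1/|dx|=1.1547 1/|dy|=2.0000
    cross x-line → (3,1), t=0.2309
    cross y-line → (3,2), t=0.9800
    cross x-line → (2,2), t=1.3856
    cross x-line → (1,2), t=2.5403 (wall)
  → r_4 = 2.5403

ranges = [0.5889, 0.9238, 1.6000, 2.5403]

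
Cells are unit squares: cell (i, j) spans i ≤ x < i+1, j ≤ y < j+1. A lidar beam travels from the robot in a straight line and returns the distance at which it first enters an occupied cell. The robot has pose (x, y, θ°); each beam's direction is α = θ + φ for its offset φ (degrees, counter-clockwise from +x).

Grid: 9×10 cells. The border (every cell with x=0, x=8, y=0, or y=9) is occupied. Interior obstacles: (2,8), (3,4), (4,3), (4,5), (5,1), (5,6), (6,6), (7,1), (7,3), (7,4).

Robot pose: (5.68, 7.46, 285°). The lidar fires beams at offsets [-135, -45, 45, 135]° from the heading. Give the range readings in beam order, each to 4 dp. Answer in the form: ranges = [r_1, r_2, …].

ranges = [3.0800, 0.5312, 0.9200, 1.7782]

beam 1: φ=-135°, α=150°
  direction (-0.8660, 0.5000); cell (5,7); t to first gridline: x 0.7852, y 1.0800 (then +1.1547 / +2.0000)
    (4,7) via x @ 0.7852
    (4,8) via y @ 1.0800
    (3,8) via x @ 1.9399
    (3,9) via y @ 3.0800  # hit
  → r_1 = 3.0800
beam 2: φ=-45°, α=240°
  direction (-0.5000, -0.8660); cell (5,7); t to first gridline: x 1.3600, y 0.5312 (then +2.0000 / +1.1547)
    (5,6) via y @ 0.5312  # hit
  → r_2 = 0.5312
beam 3: φ=45°, α=330°
  direction (0.8660, -0.5000); cell (5,7); t to first gridline: x 0.3695, y 0.9200 (then +1.1547 / +2.0000)
    (6,7) via x @ 0.3695
    (6,6) via y @ 0.9200  # hit
  → r_3 = 0.9200
beam 4: φ=135°, α=60°
  direction (0.5000, 0.8660); cell (5,7); t to first gridline: x 0.6400, y 0.6235 (then +2.0000 / +1.1547)
    (5,8) via y @ 0.6235
    (6,8) via x @ 0.6400
    (6,9) via y @ 1.7782  # hit
  → r_4 = 1.7782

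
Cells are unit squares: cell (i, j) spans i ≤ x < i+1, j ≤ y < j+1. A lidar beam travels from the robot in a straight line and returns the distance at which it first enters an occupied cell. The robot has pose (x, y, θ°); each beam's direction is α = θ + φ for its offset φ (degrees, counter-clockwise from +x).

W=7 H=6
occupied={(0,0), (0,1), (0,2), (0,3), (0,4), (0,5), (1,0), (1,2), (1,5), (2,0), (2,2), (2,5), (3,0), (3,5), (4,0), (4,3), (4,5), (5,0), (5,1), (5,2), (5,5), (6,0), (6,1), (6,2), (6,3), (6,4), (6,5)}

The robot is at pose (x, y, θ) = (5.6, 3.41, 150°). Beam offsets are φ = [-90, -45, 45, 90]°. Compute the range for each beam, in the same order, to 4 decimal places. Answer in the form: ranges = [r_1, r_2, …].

beam 1: φ=-90°, α=60°
  d=(0.5000,0.8660)  start (5,3)  tX=0.8000 tY=0.6813  stride 1/|dx|=2.0000 1/|dy|=1.1547
    cross y-line → (5,4), t=0.6813
    cross x-line → (6,4), t=0.8000 (wall)
  → r_1 = 0.8000
beam 2: φ=-45°, α=105°
  d=(-0.2588,0.9659)  start (5,3)  tX=2.3182 tY=0.6108  stride 1/|dx|=3.8637 1/|dy|=1.0353
    cross y-line → (5,4), t=0.6108
    cross y-line → (5,5), t=1.6461 (wall)
  → r_2 = 1.6461
beam 3: φ=45°, α=195°
  d=(-0.9659,-0.2588)  start (5,3)  tX=0.6212 tY=1.5841  stride 1/|dx|=1.0353 1/|dy|=3.8637
    cross x-line → (4,3), t=0.6212 (wall)
  → r_3 = 0.6212
beam 4: φ=90°, α=240°
  d=(-0.5000,-0.8660)  start (5,3)  tX=1.2000 tY=0.4734  stride 1/|dx|=2.0000 1/|dy|=1.1547
    cross y-line → (5,2), t=0.4734 (wall)
  → r_4 = 0.4734

ranges = [0.8000, 1.6461, 0.6212, 0.4734]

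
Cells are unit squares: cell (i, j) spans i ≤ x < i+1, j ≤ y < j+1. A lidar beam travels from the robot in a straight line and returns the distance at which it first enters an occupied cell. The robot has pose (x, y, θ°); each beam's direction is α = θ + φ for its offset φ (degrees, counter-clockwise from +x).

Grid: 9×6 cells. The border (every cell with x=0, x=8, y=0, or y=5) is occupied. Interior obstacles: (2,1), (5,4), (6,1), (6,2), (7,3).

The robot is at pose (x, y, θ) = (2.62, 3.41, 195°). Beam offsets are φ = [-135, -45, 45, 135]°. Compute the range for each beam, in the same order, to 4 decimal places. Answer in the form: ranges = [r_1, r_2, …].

beam 1: φ=-135°, α=60°
  dir = (cos 60°, sin 60°) = (0.5000, 0.8660); from cell (2,3)
  next x-line at t=0.7600, next y-line at t=0.6813; Δt_x=2.0000, Δt_y=1.1547
    y: enter (2,4) at t=0.6813
    x: enter (3,4) at t=0.7600
    y: enter (3,5) at t=1.8360 ← occupied
  → r_1 = 1.8360
beam 2: φ=-45°, α=150°
  dir = (cos 150°, sin 150°) = (-0.8660, 0.5000); from cell (2,3)
  next x-line at t=0.7159, next y-line at t=1.1800; Δt_x=1.1547, Δt_y=2.0000
    x: enter (1,3) at t=0.7159
    y: enter (1,4) at t=1.1800
    x: enter (0,4) at t=1.8706 ← occupied
  → r_2 = 1.8706
beam 3: φ=45°, α=240°
  dir = (cos 240°, sin 240°) = (-0.5000, -0.8660); from cell (2,3)
  next x-line at t=1.2400, next y-line at t=0.4734; Δt_x=2.0000, Δt_y=1.1547
    y: enter (2,2) at t=0.4734
    x: enter (1,2) at t=1.2400
    y: enter (1,1) at t=1.6281
    y: enter (1,0) at t=2.7828 ← occupied
  → r_3 = 2.7828
beam 4: φ=135°, α=330°
  dir = (cos 330°, sin 330°) = (0.8660, -0.5000); from cell (2,3)
  next x-line at t=0.4388, next y-line at t=0.8200; Δt_x=1.1547, Δt_y=2.0000
    x: enter (3,3) at t=0.4388
    y: enter (3,2) at t=0.8200
    x: enter (4,2) at t=1.5935
    x: enter (5,2) at t=2.7482
    y: enter (5,1) at t=2.8200
    x: enter (6,1) at t=3.9029 ← occupied
  → r_4 = 3.9029

ranges = [1.8360, 1.8706, 2.7828, 3.9029]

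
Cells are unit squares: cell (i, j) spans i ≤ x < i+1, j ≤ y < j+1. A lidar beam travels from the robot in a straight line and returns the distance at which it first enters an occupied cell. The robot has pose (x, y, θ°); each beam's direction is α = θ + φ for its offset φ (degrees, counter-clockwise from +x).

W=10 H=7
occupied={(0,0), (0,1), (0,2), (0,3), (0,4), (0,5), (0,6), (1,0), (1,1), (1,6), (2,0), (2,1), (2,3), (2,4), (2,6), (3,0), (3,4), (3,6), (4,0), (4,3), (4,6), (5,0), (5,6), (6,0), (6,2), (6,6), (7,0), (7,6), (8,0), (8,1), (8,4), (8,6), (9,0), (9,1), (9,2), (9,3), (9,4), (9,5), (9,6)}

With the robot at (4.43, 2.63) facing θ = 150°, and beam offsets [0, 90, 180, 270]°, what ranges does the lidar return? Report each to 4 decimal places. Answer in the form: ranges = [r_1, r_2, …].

ranges = [1.6512, 1.8822, 3.2600, 0.4272]

beam 1: φ=0°, α=150°
  direction (-0.8660, 0.5000); cell (4,2); t to first gridline: x 0.4965, y 0.7400 (then +1.1547 / +2.0000)
    (3,2) via x @ 0.4965
    (3,3) via y @ 0.7400
    (2,3) via x @ 1.6512  # hit
  → r_1 = 1.6512
beam 2: φ=90°, α=240°
  direction (-0.5000, -0.8660); cell (4,2); t to first gridline: x 0.8600, y 0.7275 (then +2.0000 / +1.1547)
    (4,1) via y @ 0.7275
    (3,1) via x @ 0.8600
    (3,0) via y @ 1.8822  # hit
  → r_2 = 1.8822
beam 3: φ=180°, α=330°
  direction (0.8660, -0.5000); cell (4,2); t to first gridline: x 0.6582, y 1.2600 (then +1.1547 / +2.0000)
    (5,2) via x @ 0.6582
    (5,1) via y @ 1.2600
    (6,1) via x @ 1.8129
    (7,1) via x @ 2.9676
    (7,0) via y @ 3.2600  # hit
  → r_3 = 3.2600
beam 4: φ=270°, α=60°
  direction (0.5000, 0.8660); cell (4,2); t to first gridline: x 1.1400, y 0.4272 (then +2.0000 / +1.1547)
    (4,3) via y @ 0.4272  # hit
  → r_4 = 0.4272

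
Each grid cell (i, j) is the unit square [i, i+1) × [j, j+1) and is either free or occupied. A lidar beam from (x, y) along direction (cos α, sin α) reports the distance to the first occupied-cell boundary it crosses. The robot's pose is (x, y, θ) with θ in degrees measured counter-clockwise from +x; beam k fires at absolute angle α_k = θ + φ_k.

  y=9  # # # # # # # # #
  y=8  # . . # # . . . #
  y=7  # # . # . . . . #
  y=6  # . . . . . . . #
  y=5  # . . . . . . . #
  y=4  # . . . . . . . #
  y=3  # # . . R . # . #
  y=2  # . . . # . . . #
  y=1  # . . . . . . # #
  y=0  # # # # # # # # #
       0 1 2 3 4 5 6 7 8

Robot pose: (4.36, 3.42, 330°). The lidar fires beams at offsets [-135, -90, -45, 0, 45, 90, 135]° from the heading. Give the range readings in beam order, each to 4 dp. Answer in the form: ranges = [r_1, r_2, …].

ranges = [3.4785, 0.4850, 0.4348, 3.0484, 1.6979, 6.4432, 3.7063]

beam 1: φ=-135°, α=195°
  direction (-0.9659, -0.2588); cell (4,3); t to first gridline: x 0.3727, y 1.6228 (then +1.0353 / +3.8637)
    (3,3) via x @ 0.3727
    (2,3) via x @ 1.4080
    (2,2) via y @ 1.6228
    (1,2) via x @ 2.4433
    (0,2) via x @ 3.4785  # hit
  → r_1 = 3.4785
beam 2: φ=-90°, α=240°
  direction (-0.5000, -0.8660); cell (4,3); t to first gridline: x 0.7200, y 0.4850 (then +2.0000 / +1.1547)
    (4,2) via y @ 0.4850  # hit
  → r_2 = 0.4850
beam 3: φ=-45°, α=285°
  direction (0.2588, -0.9659); cell (4,3); t to first gridline: x 2.4728, y 0.4348 (then +3.8637 / +1.0353)
    (4,2) via y @ 0.4348  # hit
  → r_3 = 0.4348
beam 4: φ=0°, α=330°
  direction (0.8660, -0.5000); cell (4,3); t to first gridline: x 0.7390, y 0.8400 (then +1.1547 / +2.0000)
    (5,3) via x @ 0.7390
    (5,2) via y @ 0.8400
    (6,2) via x @ 1.8937
    (6,1) via y @ 2.8400
    (7,1) via x @ 3.0484  # hit
  → r_4 = 3.0484
beam 5: φ=45°, α=15°
  direction (0.9659, 0.2588); cell (4,3); t to first gridline: x 0.6626, y 2.2409 (then +1.0353 / +3.8637)
    (5,3) via x @ 0.6626
    (6,3) via x @ 1.6979  # hit
  → r_5 = 1.6979
beam 6: φ=90°, α=60°
  direction (0.5000, 0.8660); cell (4,3); t to first gridline: x 1.2800, y 0.6697 (then +2.0000 / +1.1547)
    (4,4) via y @ 0.6697
    (5,4) via x @ 1.2800
    (5,5) via y @ 1.8244
    (5,6) via y @ 2.9791
    (6,6) via x @ 3.2800
    (6,7) via y @ 4.1338
    (7,7) via x @ 5.2800
    (7,8) via y @ 5.2885
    (7,9) via y @ 6.4432  # hit
  → r_6 = 6.4432
beam 7: φ=135°, α=105°
  direction (-0.2588, 0.9659); cell (4,3); t to first gridline: x 1.3909, y 0.6005 (then +3.8637 / +1.0353)
    (4,4) via y @ 0.6005
    (3,4) via x @ 1.3909
    (3,5) via y @ 1.6357
    (3,6) via y @ 2.6710
    (3,7) via y @ 3.7063  # hit
  → r_7 = 3.7063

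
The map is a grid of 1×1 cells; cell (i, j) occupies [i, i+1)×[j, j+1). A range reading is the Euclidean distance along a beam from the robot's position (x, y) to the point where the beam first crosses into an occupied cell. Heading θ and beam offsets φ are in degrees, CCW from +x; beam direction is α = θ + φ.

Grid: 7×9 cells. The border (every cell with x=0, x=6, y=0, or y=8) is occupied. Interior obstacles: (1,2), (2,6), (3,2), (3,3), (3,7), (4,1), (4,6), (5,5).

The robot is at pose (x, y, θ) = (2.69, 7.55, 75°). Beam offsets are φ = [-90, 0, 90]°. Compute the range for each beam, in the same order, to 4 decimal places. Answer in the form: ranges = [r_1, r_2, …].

beam 1: φ=-90°, α=345°
  direction (0.9659, -0.2588); cell (2,7); t to first gridline: x 0.3209, y 2.1250 (then +1.0353 / +3.8637)
    (3,7) via x @ 0.3209  # hit
  → r_1 = 0.3209
beam 2: φ=0°, α=75°
  direction (0.2588, 0.9659); cell (2,7); t to first gridline: x 1.1977, y 0.4659 (then +3.8637 / +1.0353)
    (2,8) via y @ 0.4659  # hit
  → r_2 = 0.4659
beam 3: φ=90°, α=165°
  direction (-0.9659, 0.2588); cell (2,7); t to first gridline: x 0.7143, y 1.7387 (then +1.0353 / +3.8637)
    (1,7) via x @ 0.7143
    (1,8) via y @ 1.7387  # hit
  → r_3 = 1.7387

ranges = [0.3209, 0.4659, 1.7387]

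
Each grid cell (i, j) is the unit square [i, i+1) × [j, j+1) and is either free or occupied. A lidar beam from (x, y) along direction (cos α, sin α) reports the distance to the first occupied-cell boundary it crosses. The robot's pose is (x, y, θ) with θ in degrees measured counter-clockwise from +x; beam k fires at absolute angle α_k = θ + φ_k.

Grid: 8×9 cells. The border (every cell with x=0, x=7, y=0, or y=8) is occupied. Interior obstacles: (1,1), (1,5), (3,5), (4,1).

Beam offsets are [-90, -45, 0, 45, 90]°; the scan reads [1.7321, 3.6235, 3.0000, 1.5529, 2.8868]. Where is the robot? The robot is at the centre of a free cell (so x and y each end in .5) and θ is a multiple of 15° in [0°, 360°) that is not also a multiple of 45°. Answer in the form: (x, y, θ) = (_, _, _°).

Enumerate (i+0.5, j+0.5, θ) over the 38 free cells and 16 admissible headings. For each, cast all 5 beams and compare to the given ranges.
  (5.5, 1.5, 330°): beam 1 = 0.5774 ≠ 1.7321 ✗
  (3.5, 6.5, 75°): beam 1 = 3.6235 ≠ 1.7321 ✗
  (6.5, 3.5, 300°): beam 1 = 5.0000 ≠ 1.7321 ✗
  (4.5, 6.5, 195°): beam 1 = 1.5529 ≠ 1.7321 ✗
  …
  (4.5, 3.5, 210°): r_1=1.7321, r_2=3.6235, r_3=3.0000, r_4=1.5529, r_5=2.8868 — all match ✓
Unique over the lattice → pose = (4.5, 3.5, 210°).

(x, y, θ) = (4.5, 3.5, 210°)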